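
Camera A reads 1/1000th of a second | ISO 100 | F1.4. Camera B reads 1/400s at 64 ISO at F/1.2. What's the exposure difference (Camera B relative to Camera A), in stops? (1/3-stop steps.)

1 stop brighter

Aperture: f/1.4 → f/1.2 — 1/3 stop opened up (brighter).
Shutter speed: 1/1000 → 1/800 → 1/640 → 1/500 → 1/400 — 1 1/3 stops slower (brighter).
ISO: 100 → 80 → 64 — 2/3 stop dropped (darker).
Net: +1/3 +1 1/3 −2/3 = +1 stop.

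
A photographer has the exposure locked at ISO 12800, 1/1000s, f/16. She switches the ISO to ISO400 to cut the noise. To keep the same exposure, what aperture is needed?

f/2.8

ISO: 12800 → 6400 → 3200 → 1600 → 800 → 400 — 5 stops dropped (darker).
Need 5 stops brighter from the aperture: f/16 → f/11 → f/8 → f/5.6 → f/4 → f/2.8.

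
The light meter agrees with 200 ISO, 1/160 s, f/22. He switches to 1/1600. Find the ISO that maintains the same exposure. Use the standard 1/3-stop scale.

ISO 2000

Shutter speed: 1/160 → 1/200 → 1/250 → 1/320 → 1/400 → 1/500 → 1/640 → 1/800 → 1/1000 → 1/1250 → 1/1600 — 3 1/3 stops shorter (darker).
Need 3 1/3 stops brighter from the ISO: 200 → 250 → 320 → 400 → 500 → 640 → 800 → 1000 → 1250 → 1600 → 2000.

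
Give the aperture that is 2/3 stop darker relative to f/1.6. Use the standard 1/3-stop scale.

f/2

Aperture: f/1.6 → f/1.8 → f/2 — 2/3 stop stopped down (darker).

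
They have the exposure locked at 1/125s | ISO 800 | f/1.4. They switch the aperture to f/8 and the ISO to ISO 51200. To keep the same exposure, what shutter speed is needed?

Aperture: f/1.4 → f/2 → f/2.8 → f/4 → f/5.6 → f/8 — 5 stops stopped down (darker).
ISO: 800 → 1600 → 3200 → 6400 → 12800 → 25600 → 51200 — 6 stops raised (brighter).
Net change so far: 1 stop brighter. Offset with the shutter speed: 1/125 → 1/250.

1/250s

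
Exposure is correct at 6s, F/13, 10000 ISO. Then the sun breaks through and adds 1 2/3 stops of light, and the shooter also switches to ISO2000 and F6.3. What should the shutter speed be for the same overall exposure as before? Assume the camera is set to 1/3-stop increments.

2.5 s

Scene light: 1 2/3 stops brighter.
ISO: 10000 → 8000 → 6400 → 5000 → 4000 → 3200 → 2500 → 2000 — 2 1/3 stops dropped (darker).
Aperture: f/13 → f/11 → f/10 → f/9 → f/8 → f/7.1 → f/6.3 — 2 stops opened up (brighter).
Net so far: 1 1/3 stops brighter. Shutter speed: 6 → 5 → 4 → 3.2 → 2.5.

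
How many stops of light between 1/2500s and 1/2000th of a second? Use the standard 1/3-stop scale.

1/3 stop

1/2500 → 1/2000 — count the steps: 1 third-stops = 1/3 stop.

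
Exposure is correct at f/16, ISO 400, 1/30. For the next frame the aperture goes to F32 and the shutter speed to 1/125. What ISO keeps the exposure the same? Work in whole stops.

Aperture: f/16 → f/22 → f/32 — 2 stops stopped down (darker).
Shutter speed: 1/30 → 1/60 → 1/125 — 2 stops shorter (darker).
Net change so far: 4 stops darker. Offset with the ISO: 400 → 800 → 1600 → 3200 → 6400.

ISO 6400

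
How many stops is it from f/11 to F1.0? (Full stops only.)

f/11 → f/8 → f/5.6 → f/4 → f/2.8 → f/2 → f/1.4 → f/1.0 — count the steps: 7 stops.

7 stops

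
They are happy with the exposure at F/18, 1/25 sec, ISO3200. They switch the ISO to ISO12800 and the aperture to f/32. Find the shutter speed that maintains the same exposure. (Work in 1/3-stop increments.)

1/30s

ISO: 3200 → 4000 → 5000 → 6400 → 8000 → 10000 → 12800 — 2 stops raised (brighter).
Aperture: f/18 → f/20 → f/22 → f/25 → f/29 → f/32 — 1 2/3 stops smaller aperture (darker).
Net change so far: 1/3 stop brighter. Offset with the shutter speed: 1/25 → 1/30.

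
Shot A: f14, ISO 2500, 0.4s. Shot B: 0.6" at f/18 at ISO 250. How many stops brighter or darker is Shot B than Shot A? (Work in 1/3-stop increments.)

3 1/3 stops darker

Aperture: f/14 → f/16 → f/18 — 2/3 stop narrower (darker).
Shutter speed: 0.4 → 0.5 → 0.6 — 2/3 stop longer (brighter).
ISO: 2500 → 2000 → 1600 → 1250 → 1000 → 800 → 640 → 500 → 400 → 320 → 250 — 3 1/3 stops lower (darker).
Net: −2/3 +2/3 −3 1/3 = −3 1/3 stops.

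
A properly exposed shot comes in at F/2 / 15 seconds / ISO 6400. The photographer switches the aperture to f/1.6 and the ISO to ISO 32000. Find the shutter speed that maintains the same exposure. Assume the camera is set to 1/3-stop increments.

Aperture: f/2 → f/1.8 → f/1.6 — 2/3 stop larger aperture (brighter).
ISO: 6400 → 8000 → 10000 → 12800 → 16000 → 20000 → 25600 → 32000 — 2 1/3 stops raised (brighter).
Net change so far: 3 stops brighter. Offset with the shutter speed: 15 → 13 → 10 → 8 → 6 → 5 → 4 → 3.2 → 2.5 → 2.

2 s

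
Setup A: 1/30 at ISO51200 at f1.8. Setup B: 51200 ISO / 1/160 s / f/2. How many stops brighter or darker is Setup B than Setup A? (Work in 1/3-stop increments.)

2 2/3 stops darker

Aperture: f/1.8 → f/2 — 1/3 stop smaller aperture (darker).
Shutter speed: 1/30 → 1/40 → 1/50 → 1/60 → 1/80 → 1/100 → 1/125 → 1/160 — 2 1/3 stops faster (darker).
ISO: unchanged.
Net: −1/3 −2 1/3 = −2 2/3 stops.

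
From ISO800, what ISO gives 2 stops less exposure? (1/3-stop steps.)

ISO: 800 → 640 → 500 → 400 → 320 → 250 → 200 — 2 stops dropped (darker).

ISO 200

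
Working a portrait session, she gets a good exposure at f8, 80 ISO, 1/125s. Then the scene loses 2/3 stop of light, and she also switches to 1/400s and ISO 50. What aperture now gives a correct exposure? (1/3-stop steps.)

Scene light: 2/3 stop darker.
Shutter speed: 1/125 → 1/160 → 1/200 → 1/250 → 1/320 → 1/400 — 1 2/3 stops faster (darker).
ISO: 80 → 64 → 50 — 2/3 stop dropped (darker).
Net so far: 3 stops darker. Aperture: f/8 → f/7.1 → f/6.3 → f/5.6 → f/5 → f/4.5 → f/4 → f/3.5 → f/3.2 → f/2.8.

f/2.8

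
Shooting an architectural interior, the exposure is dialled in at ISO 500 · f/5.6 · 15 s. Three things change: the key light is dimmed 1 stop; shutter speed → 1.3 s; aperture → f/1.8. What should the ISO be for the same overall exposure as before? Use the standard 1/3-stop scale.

Scene light: 1 stop darker.
Shutter speed: 15 → 13 → 10 → 8 → 6 → 5 → 4 → 3.2 → 2.5 → 2 → 1.6 → 1.3 — 3 2/3 stops shorter (darker).
Aperture: f/5.6 → f/5 → f/4.5 → f/4 → f/3.5 → f/3.2 → f/2.8 → f/2.5 → f/2.2 → f/2 → f/1.8 — 3 1/3 stops wider (brighter).
Net so far: 1 1/3 stops darker. ISO: 500 → 640 → 800 → 1000 → 1250.

ISO 1250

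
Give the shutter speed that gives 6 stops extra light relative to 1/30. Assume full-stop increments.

Shutter speed: 1/30 → 1/15 → 1/8 → 1/4 → 1/2 → 1 → 2 — 6 stops longer (brighter).

2 s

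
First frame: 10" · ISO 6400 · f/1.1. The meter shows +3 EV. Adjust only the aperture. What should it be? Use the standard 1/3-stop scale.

Overexposed by 3 stops → need 3 stops darker.
Aperture: f/1.1 → f/1.2 → f/1.4 → f/1.6 → f/1.8 → f/2 → f/2.2 → f/2.5 → f/2.8 → f/3.2.

f/3.2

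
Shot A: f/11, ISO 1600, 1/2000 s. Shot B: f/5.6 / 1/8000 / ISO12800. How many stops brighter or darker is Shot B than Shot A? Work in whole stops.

Aperture: f/11 → f/8 → f/5.6 — 2 stops larger aperture (brighter).
Shutter speed: 1/2000 → 1/4000 → 1/8000 — 2 stops faster (darker).
ISO: 1600 → 3200 → 6400 → 12800 — 3 stops higher (brighter).
Net: +2 −2 +3 = +3 stops.

3 stops brighter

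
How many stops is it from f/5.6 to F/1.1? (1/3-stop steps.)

f/5.6 → f/5 → f/4.5 → f/4 → f/3.5 → f/3.2 → f/2.8 → f/2.5 → f/2.2 → f/2 → f/1.8 → f/1.6 → f/1.4 → f/1.2 → f/1.1 — count the steps: 14 third-stops = 4 2/3 stops.

4 2/3 stops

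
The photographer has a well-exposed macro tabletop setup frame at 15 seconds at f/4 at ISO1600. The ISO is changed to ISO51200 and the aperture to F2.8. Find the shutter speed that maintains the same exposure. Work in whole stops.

1/4s

ISO: 1600 → 3200 → 6400 → 12800 → 25600 → 51200 — 5 stops higher (brighter).
Aperture: f/4 → f/2.8 — 1 stop larger aperture (brighter).
Net change so far: 6 stops brighter. Offset with the shutter speed: 15 → 8 → 4 → 2 → 1 → 1/2 → 1/4.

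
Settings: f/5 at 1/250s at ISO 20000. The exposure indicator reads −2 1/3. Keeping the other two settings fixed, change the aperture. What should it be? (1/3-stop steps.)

f/2.2

Underexposed by 2 1/3 stops → need 2 1/3 stops brighter.
Aperture: f/5 → f/4.5 → f/4 → f/3.5 → f/3.2 → f/2.8 → f/2.5 → f/2.2.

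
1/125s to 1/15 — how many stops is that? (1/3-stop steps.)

3 stops

1/125 → 1/100 → 1/80 → 1/60 → 1/50 → 1/40 → 1/30 → 1/25 → 1/20 → 1/15 — count the steps: 9 third-stops = 3 stops.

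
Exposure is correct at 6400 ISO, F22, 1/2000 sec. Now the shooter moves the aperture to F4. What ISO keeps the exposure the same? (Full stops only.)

Aperture: f/22 → f/16 → f/11 → f/8 → f/5.6 → f/4 — 5 stops larger aperture (brighter).
Need 5 stops darker from the ISO: 6400 → 3200 → 1600 → 800 → 400 → 200.

ISO 200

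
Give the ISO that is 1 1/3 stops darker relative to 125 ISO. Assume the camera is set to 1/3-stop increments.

ISO 50

ISO: 125 → 100 → 80 → 64 → 50 — 1 1/3 stops lower (darker).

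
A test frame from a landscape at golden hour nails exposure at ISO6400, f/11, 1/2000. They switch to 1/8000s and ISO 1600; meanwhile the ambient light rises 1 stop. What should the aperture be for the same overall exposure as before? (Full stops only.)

Scene light: 1 stop brighter.
Shutter speed: 1/2000 → 1/4000 → 1/8000 — 2 stops shorter (darker).
ISO: 6400 → 3200 → 1600 — 2 stops lower (darker).
Net so far: 3 stops darker. Aperture: f/11 → f/8 → f/5.6 → f/4.

f/4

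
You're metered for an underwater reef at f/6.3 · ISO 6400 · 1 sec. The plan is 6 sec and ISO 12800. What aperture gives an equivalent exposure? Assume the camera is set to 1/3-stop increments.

Shutter speed: 1 → 1.3 → 1.6 → 2 → 2.5 → 3.2 → 4 → 5 → 6 — 2 2/3 stops slower (brighter).
ISO: 6400 → 8000 → 10000 → 12800 — 1 stop higher (brighter).
Net change so far: 3 2/3 stops brighter. Offset with the aperture: f/6.3 → f/7.1 → f/8 → f/9 → f/10 → f/11 → f/13 → f/14 → f/16 → f/18 → f/20 → f/22.

f/22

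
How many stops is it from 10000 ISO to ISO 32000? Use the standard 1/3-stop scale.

10000 → 12800 → 16000 → 20000 → 25600 → 32000 — count the steps: 5 third-stops = 1 2/3 stops.

1 2/3 stops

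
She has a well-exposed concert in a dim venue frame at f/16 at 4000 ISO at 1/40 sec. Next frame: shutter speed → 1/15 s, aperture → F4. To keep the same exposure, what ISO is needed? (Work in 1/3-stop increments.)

Shutter speed: 1/40 → 1/30 → 1/25 → 1/20 → 1/15 — 1 1/3 stops slower (brighter).
Aperture: f/16 → f/14 → f/13 → f/11 → f/10 → f/9 → f/8 → f/7.1 → f/6.3 → f/5.6 → f/5 → f/4.5 → f/4 — 4 stops opened up (brighter).
Net change so far: 5 1/3 stops brighter. Offset with the ISO: 4000 → 3200 → 2500 → 2000 → 1600 → 1250 → 1000 → 800 → 640 → 500 → 400 → 320 → 250 → 200 → 160 → 125 → 100.

ISO 100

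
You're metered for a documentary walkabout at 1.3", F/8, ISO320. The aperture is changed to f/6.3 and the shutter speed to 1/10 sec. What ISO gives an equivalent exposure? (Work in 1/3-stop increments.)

Aperture: f/8 → f/7.1 → f/6.3 — 2/3 stop larger aperture (brighter).
Shutter speed: 1.3 → 1 → 0.8 → 0.6 → 0.5 → 0.4 → 0.3 → 1/4 → 1/5 → 1/6 → 1/8 → 1/10 — 3 2/3 stops faster (darker).
Net change so far: 3 stops darker. Offset with the ISO: 320 → 400 → 500 → 640 → 800 → 1000 → 1250 → 1600 → 2000 → 2500.

ISO 2500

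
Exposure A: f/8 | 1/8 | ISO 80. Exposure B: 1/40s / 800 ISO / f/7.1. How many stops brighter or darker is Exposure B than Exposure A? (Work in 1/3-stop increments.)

Aperture: f/8 → f/7.1 — 1/3 stop wider (brighter).
Shutter speed: 1/8 → 1/10 → 1/13 → 1/15 → 1/20 → 1/25 → 1/30 → 1/40 — 2 1/3 stops shorter (darker).
ISO: 80 → 100 → 125 → 160 → 200 → 250 → 320 → 400 → 500 → 640 → 800 — 3 1/3 stops higher (brighter).
Net: +1/3 −2 1/3 +3 1/3 = +1 1/3 stops.

1 1/3 stops brighter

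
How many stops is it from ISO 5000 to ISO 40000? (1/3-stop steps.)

5000 → 6400 → 8000 → 10000 → 12800 → 16000 → 20000 → 25600 → 32000 → 40000 — count the steps: 9 third-stops = 3 stops.

3 stops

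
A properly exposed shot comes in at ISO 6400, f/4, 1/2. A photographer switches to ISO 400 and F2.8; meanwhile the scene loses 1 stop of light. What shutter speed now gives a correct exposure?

8 s

Scene light: 1 stop darker.
ISO: 6400 → 3200 → 1600 → 800 → 400 — 4 stops lower (darker).
Aperture: f/4 → f/2.8 — 1 stop larger aperture (brighter).
Net so far: 4 stops darker. Shutter speed: 1/2 → 1 → 2 → 4 → 8.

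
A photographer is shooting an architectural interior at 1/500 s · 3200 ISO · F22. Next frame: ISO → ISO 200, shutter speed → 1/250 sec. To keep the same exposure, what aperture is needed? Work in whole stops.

ISO: 3200 → 1600 → 800 → 400 → 200 — 4 stops dropped (darker).
Shutter speed: 1/500 → 1/250 — 1 stop slower (brighter).
Net change so far: 3 stops darker. Offset with the aperture: f/22 → f/16 → f/11 → f/8.

f/8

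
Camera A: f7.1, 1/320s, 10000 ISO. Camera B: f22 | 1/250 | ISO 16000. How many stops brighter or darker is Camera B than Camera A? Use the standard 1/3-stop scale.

Aperture: f/7.1 → f/8 → f/9 → f/10 → f/11 → f/13 → f/14 → f/16 → f/18 → f/20 → f/22 — 3 1/3 stops smaller aperture (darker).
Shutter speed: 1/320 → 1/250 — 1/3 stop longer (brighter).
ISO: 10000 → 12800 → 16000 — 2/3 stop higher (brighter).
Net: −3 1/3 +1/3 +2/3 = −2 1/3 stops.

2 1/3 stops darker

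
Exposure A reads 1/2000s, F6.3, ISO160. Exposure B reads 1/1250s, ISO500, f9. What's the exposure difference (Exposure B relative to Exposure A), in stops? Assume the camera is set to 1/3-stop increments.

1 1/3 stops brighter

Aperture: f/6.3 → f/7.1 → f/8 → f/9 — 1 stop smaller aperture (darker).
Shutter speed: 1/2000 → 1/1600 → 1/1250 — 2/3 stop slower (brighter).
ISO: 160 → 200 → 250 → 320 → 400 → 500 — 1 2/3 stops higher (brighter).
Net: −1 +2/3 +1 2/3 = +1 1/3 stops.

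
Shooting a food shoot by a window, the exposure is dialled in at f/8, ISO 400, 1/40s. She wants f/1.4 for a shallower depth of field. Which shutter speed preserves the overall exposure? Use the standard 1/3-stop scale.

1/1250s

Aperture: f/8 → f/7.1 → f/6.3 → f/5.6 → f/5 → f/4.5 → f/4 → f/3.5 → f/3.2 → f/2.8 → f/2.5 → f/2.2 → f/2 → f/1.8 → f/1.6 → f/1.4 — 5 stops larger aperture (brighter).
Need 5 stops darker from the shutter speed: 1/40 → 1/50 → 1/60 → 1/80 → 1/100 → 1/125 → 1/160 → 1/200 → 1/250 → 1/320 → 1/400 → 1/500 → 1/640 → 1/800 → 1/1000 → 1/1250.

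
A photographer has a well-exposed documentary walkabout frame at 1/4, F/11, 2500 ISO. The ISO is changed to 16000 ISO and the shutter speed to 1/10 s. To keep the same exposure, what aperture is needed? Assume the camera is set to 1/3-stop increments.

ISO: 2500 → 3200 → 4000 → 5000 → 6400 → 8000 → 10000 → 12800 → 16000 — 2 2/3 stops raised (brighter).
Shutter speed: 1/4 → 1/5 → 1/6 → 1/8 → 1/10 — 1 1/3 stops faster (darker).
Net change so far: 1 1/3 stops brighter. Offset with the aperture: f/11 → f/13 → f/14 → f/16 → f/18.

f/18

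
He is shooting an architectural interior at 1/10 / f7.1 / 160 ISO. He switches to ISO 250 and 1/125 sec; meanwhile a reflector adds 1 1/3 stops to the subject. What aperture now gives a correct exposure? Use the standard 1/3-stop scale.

Scene light: 1 1/3 stops brighter.
ISO: 160 → 200 → 250 — 2/3 stop higher (brighter).
Shutter speed: 1/10 → 1/13 → 1/15 → 1/20 → 1/25 → 1/30 → 1/40 → 1/50 → 1/60 → 1/80 → 1/100 → 1/125 — 3 2/3 stops shorter (darker).
Net so far: 1 2/3 stops darker. Aperture: f/7.1 → f/6.3 → f/5.6 → f/5 → f/4.5 → f/4.

f/4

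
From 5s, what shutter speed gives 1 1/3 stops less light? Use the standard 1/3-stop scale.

Shutter speed: 5 → 4 → 3.2 → 2.5 → 2 — 1 1/3 stops shorter (darker).

2 s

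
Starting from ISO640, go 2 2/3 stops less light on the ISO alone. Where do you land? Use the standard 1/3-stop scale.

ISO: 640 → 500 → 400 → 320 → 250 → 200 → 160 → 125 → 100 — 2 2/3 stops dropped (darker).

ISO 100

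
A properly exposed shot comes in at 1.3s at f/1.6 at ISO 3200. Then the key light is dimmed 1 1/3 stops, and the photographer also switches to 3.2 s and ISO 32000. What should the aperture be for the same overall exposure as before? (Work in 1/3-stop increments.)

Scene light: 1 1/3 stops darker.
Shutter speed: 1.3 → 1.6 → 2 → 2.5 → 3.2 — 1 1/3 stops slower (brighter).
ISO: 3200 → 4000 → 5000 → 6400 → 8000 → 10000 → 12800 → 16000 → 20000 → 25600 → 32000 — 3 1/3 stops raised (brighter).
Net so far: 3 1/3 stops brighter. Aperture: f/1.6 → f/1.8 → f/2 → f/2.2 → f/2.5 → f/2.8 → f/3.2 → f/3.5 → f/4 → f/4.5 → f/5.

f/5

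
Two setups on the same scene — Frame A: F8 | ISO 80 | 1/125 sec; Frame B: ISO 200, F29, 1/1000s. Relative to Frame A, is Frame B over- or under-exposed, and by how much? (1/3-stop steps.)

5 1/3 stops darker

Aperture: f/8 → f/9 → f/10 → f/11 → f/13 → f/14 → f/16 → f/18 → f/20 → f/22 → f/25 → f/29 — 3 2/3 stops stopped down (darker).
Shutter speed: 1/125 → 1/160 → 1/200 → 1/250 → 1/320 → 1/400 → 1/500 → 1/640 → 1/800 → 1/1000 — 3 stops shorter (darker).
ISO: 80 → 100 → 125 → 160 → 200 — 1 1/3 stops raised (brighter).
Net: −3 2/3 −3 +1 1/3 = −5 1/3 stops.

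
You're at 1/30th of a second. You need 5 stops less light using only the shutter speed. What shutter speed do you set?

1/1000s

Shutter speed: 1/30 → 1/60 → 1/125 → 1/250 → 1/500 → 1/1000 — 5 stops faster (darker).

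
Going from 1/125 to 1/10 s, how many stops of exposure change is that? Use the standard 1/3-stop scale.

1/125 → 1/100 → 1/80 → 1/60 → 1/50 → 1/40 → 1/30 → 1/25 → 1/20 → 1/15 → 1/13 → 1/10 — count the steps: 11 third-stops = 3 2/3 stops.

3 2/3 stops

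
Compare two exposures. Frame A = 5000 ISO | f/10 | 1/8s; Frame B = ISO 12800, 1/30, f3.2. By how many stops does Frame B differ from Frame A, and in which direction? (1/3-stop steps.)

2 2/3 stops brighter

Aperture: f/10 → f/9 → f/8 → f/7.1 → f/6.3 → f/5.6 → f/5 → f/4.5 → f/4 → f/3.5 → f/3.2 — 3 1/3 stops larger aperture (brighter).
Shutter speed: 1/8 → 1/10 → 1/13 → 1/15 → 1/20 → 1/25 → 1/30 — 2 stops faster (darker).
ISO: 5000 → 6400 → 8000 → 10000 → 12800 — 1 1/3 stops raised (brighter).
Net: +3 1/3 −2 +1 1/3 = +2 2/3 stops.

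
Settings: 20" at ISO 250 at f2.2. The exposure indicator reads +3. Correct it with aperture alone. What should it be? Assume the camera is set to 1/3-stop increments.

f/6.3

Overexposed by 3 stops → need 3 stops darker.
Aperture: f/2.2 → f/2.5 → f/2.8 → f/3.2 → f/3.5 → f/4 → f/4.5 → f/5 → f/5.6 → f/6.3.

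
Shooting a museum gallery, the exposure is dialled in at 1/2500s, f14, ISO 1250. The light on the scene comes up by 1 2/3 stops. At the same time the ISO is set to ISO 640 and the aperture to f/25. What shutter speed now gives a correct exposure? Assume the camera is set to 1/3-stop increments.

Scene light: 1 2/3 stops brighter.
ISO: 1250 → 1000 → 800 → 640 — 1 stop dropped (darker).
Aperture: f/14 → f/16 → f/18 → f/20 → f/22 → f/25 — 1 2/3 stops smaller aperture (darker).
Net so far: 1 stop darker. Shutter speed: 1/2500 → 1/2000 → 1/1600 → 1/1250.

1/1250s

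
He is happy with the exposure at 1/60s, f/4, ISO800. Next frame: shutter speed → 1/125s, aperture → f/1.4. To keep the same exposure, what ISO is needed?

Shutter speed: 1/60 → 1/125 — 1 stop faster (darker).
Aperture: f/4 → f/2.8 → f/2 → f/1.4 — 3 stops larger aperture (brighter).
Net change so far: 2 stops brighter. Offset with the ISO: 800 → 400 → 200.

ISO 200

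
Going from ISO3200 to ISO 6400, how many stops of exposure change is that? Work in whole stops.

3200 → 6400 — count the steps: 1 stop.

1 stop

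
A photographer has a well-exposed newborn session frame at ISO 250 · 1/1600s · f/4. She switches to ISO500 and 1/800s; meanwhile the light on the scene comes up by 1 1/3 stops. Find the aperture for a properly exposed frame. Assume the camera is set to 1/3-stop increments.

f/13

Scene light: 1 1/3 stops brighter.
ISO: 250 → 320 → 400 → 500 — 1 stop higher (brighter).
Shutter speed: 1/1600 → 1/1250 → 1/1000 → 1/800 — 1 stop longer (brighter).
Net so far: 3 1/3 stops brighter. Aperture: f/4 → f/4.5 → f/5 → f/5.6 → f/6.3 → f/7.1 → f/8 → f/9 → f/10 → f/11 → f/13.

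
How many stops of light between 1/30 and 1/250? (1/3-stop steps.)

3 stops

1/30 → 1/40 → 1/50 → 1/60 → 1/80 → 1/100 → 1/125 → 1/160 → 1/200 → 1/250 — count the steps: 9 third-stops = 3 stops.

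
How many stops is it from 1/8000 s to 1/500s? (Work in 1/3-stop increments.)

1/8000 → 1/6400 → 1/5000 → 1/4000 → 1/3200 → 1/2500 → 1/2000 → 1/1600 → 1/1250 → 1/1000 → 1/800 → 1/640 → 1/500 — count the steps: 12 third-stops = 4 stops.

4 stops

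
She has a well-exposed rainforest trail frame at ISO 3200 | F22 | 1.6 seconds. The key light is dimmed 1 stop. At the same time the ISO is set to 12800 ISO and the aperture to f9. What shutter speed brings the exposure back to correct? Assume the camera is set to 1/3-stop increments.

Scene light: 1 stop darker.
ISO: 3200 → 4000 → 5000 → 6400 → 8000 → 10000 → 12800 — 2 stops higher (brighter).
Aperture: f/22 → f/20 → f/18 → f/16 → f/14 → f/13 → f/11 → f/10 → f/9 — 2 2/3 stops wider (brighter).
Net so far: 3 2/3 stops brighter. Shutter speed: 1.6 → 1.3 → 1 → 0.8 → 0.6 → 0.5 → 0.4 → 0.3 → 1/4 → 1/5 → 1/6 → 1/8.

1/8s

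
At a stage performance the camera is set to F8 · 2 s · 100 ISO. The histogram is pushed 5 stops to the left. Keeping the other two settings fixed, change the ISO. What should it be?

ISO 3200

Underexposed by 5 stops → need 5 stops brighter.
ISO: 100 → 200 → 400 → 800 → 1600 → 3200.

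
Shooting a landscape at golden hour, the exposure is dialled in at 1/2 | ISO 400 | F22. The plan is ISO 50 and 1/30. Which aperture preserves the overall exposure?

ISO: 400 → 200 → 100 → 50 — 3 stops lower (darker).
Shutter speed: 1/2 → 1/4 → 1/8 → 1/15 → 1/30 — 4 stops faster (darker).
Net change so far: 7 stops darker. Offset with the aperture: f/22 → f/16 → f/11 → f/8 → f/5.6 → f/4 → f/2.8 → f/2.

f/2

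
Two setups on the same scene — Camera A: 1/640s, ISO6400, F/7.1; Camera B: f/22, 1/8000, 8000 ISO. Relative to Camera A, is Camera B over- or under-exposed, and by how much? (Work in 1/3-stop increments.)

6 2/3 stops darker

Aperture: f/7.1 → f/8 → f/9 → f/10 → f/11 → f/13 → f/14 → f/16 → f/18 → f/20 → f/22 — 3 1/3 stops narrower (darker).
Shutter speed: 1/640 → 1/800 → 1/1000 → 1/1250 → 1/1600 → 1/2000 → 1/2500 → 1/3200 → 1/4000 → 1/5000 → 1/6400 → 1/8000 — 3 2/3 stops faster (darker).
ISO: 6400 → 8000 — 1/3 stop raised (brighter).
Net: −3 1/3 −3 2/3 +1/3 = −6 2/3 stops.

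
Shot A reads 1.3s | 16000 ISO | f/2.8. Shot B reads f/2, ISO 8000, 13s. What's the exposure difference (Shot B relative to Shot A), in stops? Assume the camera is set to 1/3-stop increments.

3 1/3 stops brighter

Aperture: f/2.8 → f/2.5 → f/2.2 → f/2 — 1 stop larger aperture (brighter).
Shutter speed: 1.3 → 1.6 → 2 → 2.5 → 3.2 → 4 → 5 → 6 → 8 → 10 → 13 — 3 1/3 stops slower (brighter).
ISO: 16000 → 12800 → 10000 → 8000 — 1 stop dropped (darker).
Net: +1 +3 1/3 −1 = +3 1/3 stops.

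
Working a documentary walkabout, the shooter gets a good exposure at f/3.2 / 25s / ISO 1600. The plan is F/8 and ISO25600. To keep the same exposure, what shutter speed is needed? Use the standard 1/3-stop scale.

Aperture: f/3.2 → f/3.5 → f/4 → f/4.5 → f/5 → f/5.6 → f/6.3 → f/7.1 → f/8 — 2 2/3 stops narrower (darker).
ISO: 1600 → 2000 → 2500 → 3200 → 4000 → 5000 → 6400 → 8000 → 10000 → 12800 → 16000 → 20000 → 25600 — 4 stops raised (brighter).
Net change so far: 1 1/3 stops brighter. Offset with the shutter speed: 25 → 20 → 15 → 13 → 10.

10 s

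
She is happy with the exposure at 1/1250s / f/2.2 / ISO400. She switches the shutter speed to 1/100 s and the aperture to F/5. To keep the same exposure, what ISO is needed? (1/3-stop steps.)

ISO 160

Shutter speed: 1/1250 → 1/1000 → 1/800 → 1/640 → 1/500 → 1/400 → 1/320 → 1/250 → 1/200 → 1/160 → 1/125 → 1/100 — 3 2/3 stops slower (brighter).
Aperture: f/2.2 → f/2.5 → f/2.8 → f/3.2 → f/3.5 → f/4 → f/4.5 → f/5 — 2 1/3 stops narrower (darker).
Net change so far: 1 1/3 stops brighter. Offset with the ISO: 400 → 320 → 250 → 200 → 160.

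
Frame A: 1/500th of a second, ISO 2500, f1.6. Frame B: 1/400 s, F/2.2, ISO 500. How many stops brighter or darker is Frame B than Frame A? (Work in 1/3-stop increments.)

3 stops darker

Aperture: f/1.6 → f/1.8 → f/2 → f/2.2 — 1 stop narrower (darker).
Shutter speed: 1/500 → 1/400 — 1/3 stop longer (brighter).
ISO: 2500 → 2000 → 1600 → 1250 → 1000 → 800 → 640 → 500 — 2 1/3 stops dropped (darker).
Net: −1 +1/3 −2 1/3 = −3 stops.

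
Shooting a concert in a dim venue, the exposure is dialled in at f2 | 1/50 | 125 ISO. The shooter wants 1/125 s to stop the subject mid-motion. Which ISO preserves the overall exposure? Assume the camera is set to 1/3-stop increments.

Shutter speed: 1/50 → 1/60 → 1/80 → 1/100 → 1/125 — 1 1/3 stops faster (darker).
Need 1 1/3 stops brighter from the ISO: 125 → 160 → 200 → 250 → 320.

ISO 320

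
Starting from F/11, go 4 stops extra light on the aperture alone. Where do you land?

Aperture: f/11 → f/8 → f/5.6 → f/4 → f/2.8 — 4 stops larger aperture (brighter).

f/2.8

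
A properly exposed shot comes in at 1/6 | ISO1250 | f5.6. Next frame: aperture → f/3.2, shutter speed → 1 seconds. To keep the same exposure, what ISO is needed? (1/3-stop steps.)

ISO 64

Aperture: f/5.6 → f/5 → f/4.5 → f/4 → f/3.5 → f/3.2 — 1 2/3 stops wider (brighter).
Shutter speed: 1/6 → 1/5 → 1/4 → 0.3 → 0.4 → 0.5 → 0.6 → 0.8 → 1 — 2 2/3 stops slower (brighter).
Net change so far: 4 1/3 stops brighter. Offset with the ISO: 1250 → 1000 → 800 → 640 → 500 → 400 → 320 → 250 → 200 → 160 → 125 → 100 → 80 → 64.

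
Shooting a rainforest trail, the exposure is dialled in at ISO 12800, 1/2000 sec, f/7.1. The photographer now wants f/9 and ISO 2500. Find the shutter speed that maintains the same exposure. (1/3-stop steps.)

Aperture: f/7.1 → f/8 → f/9 — 2/3 stop smaller aperture (darker).
ISO: 12800 → 10000 → 8000 → 6400 → 5000 → 4000 → 3200 → 2500 — 2 1/3 stops dropped (darker).
Net change so far: 3 stops darker. Offset with the shutter speed: 1/2000 → 1/1600 → 1/1250 → 1/1000 → 1/800 → 1/640 → 1/500 → 1/400 → 1/320 → 1/250.

1/250s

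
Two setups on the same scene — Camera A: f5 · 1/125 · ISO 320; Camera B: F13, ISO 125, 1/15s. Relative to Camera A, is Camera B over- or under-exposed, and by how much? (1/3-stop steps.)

Aperture: f/5 → f/5.6 → f/6.3 → f/7.1 → f/8 → f/9 → f/10 → f/11 → f/13 — 2 2/3 stops smaller aperture (darker).
Shutter speed: 1/125 → 1/100 → 1/80 → 1/60 → 1/50 → 1/40 → 1/30 → 1/25 → 1/20 → 1/15 — 3 stops slower (brighter).
ISO: 320 → 250 → 200 → 160 → 125 — 1 1/3 stops lower (darker).
Net: −2 2/3 +3 −1 1/3 = −1 stop.

1 stop darker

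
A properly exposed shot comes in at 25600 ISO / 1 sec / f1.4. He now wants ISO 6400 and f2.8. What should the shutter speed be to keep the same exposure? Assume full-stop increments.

15 s

ISO: 25600 → 12800 → 6400 — 2 stops dropped (darker).
Aperture: f/1.4 → f/2 → f/2.8 — 2 stops smaller aperture (darker).
Net change so far: 4 stops darker. Offset with the shutter speed: 1 → 2 → 4 → 8 → 15.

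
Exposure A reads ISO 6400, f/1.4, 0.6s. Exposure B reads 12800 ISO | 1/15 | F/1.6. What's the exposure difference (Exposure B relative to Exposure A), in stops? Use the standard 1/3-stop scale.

2 2/3 stops darker

Aperture: f/1.4 → f/1.6 — 1/3 stop smaller aperture (darker).
Shutter speed: 0.6 → 0.5 → 0.4 → 0.3 → 1/4 → 1/5 → 1/6 → 1/8 → 1/10 → 1/13 → 1/15 — 3 1/3 stops shorter (darker).
ISO: 6400 → 8000 → 10000 → 12800 — 1 stop higher (brighter).
Net: −1/3 −3 1/3 +1 = −2 2/3 stops.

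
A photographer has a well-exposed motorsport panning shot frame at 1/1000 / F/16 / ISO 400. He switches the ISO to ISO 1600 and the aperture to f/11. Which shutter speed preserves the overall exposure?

1/8000s

ISO: 400 → 800 → 1600 — 2 stops higher (brighter).
Aperture: f/16 → f/11 — 1 stop wider (brighter).
Net change so far: 3 stops brighter. Offset with the shutter speed: 1/1000 → 1/2000 → 1/4000 → 1/8000.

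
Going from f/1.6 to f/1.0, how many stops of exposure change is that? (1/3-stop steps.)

f/1.6 → f/1.4 → f/1.2 → f/1.1 → f/1.0 — count the steps: 4 third-stops = 1 1/3 stops.

1 1/3 stops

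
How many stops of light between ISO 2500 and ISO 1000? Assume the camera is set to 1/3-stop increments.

1 1/3 stops

2500 → 2000 → 1600 → 1250 → 1000 — count the steps: 4 third-stops = 1 1/3 stops.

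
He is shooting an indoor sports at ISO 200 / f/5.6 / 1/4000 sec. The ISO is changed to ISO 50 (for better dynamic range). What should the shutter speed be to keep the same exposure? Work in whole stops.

ISO: 200 → 100 → 50 — 2 stops lower (darker).
Need 2 stops brighter from the shutter speed: 1/4000 → 1/2000 → 1/1000.

1/1000s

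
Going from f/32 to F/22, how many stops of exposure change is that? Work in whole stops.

f/32 → f/22 — count the steps: 1 stop.

1 stop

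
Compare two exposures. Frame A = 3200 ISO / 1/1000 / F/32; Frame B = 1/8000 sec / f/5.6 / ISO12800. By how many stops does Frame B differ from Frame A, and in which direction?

4 stops brighter

Aperture: f/32 → f/22 → f/16 → f/11 → f/8 → f/5.6 — 5 stops wider (brighter).
Shutter speed: 1/1000 → 1/2000 → 1/4000 → 1/8000 — 3 stops faster (darker).
ISO: 3200 → 6400 → 12800 — 2 stops higher (brighter).
Net: +5 −3 +2 = +4 stops.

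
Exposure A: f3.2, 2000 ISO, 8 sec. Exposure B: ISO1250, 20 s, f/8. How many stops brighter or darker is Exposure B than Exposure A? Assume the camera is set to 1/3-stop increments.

2 stops darker

Aperture: f/3.2 → f/3.5 → f/4 → f/4.5 → f/5 → f/5.6 → f/6.3 → f/7.1 → f/8 — 2 2/3 stops stopped down (darker).
Shutter speed: 8 → 10 → 13 → 15 → 20 — 1 1/3 stops longer (brighter).
ISO: 2000 → 1600 → 1250 — 2/3 stop dropped (darker).
Net: −2 2/3 +1 1/3 −2/3 = −2 stops.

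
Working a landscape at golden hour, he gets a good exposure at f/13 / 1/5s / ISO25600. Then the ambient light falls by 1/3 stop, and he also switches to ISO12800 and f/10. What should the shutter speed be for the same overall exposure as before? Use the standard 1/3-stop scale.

0.3 s

Scene light: 1/3 stop darker.
ISO: 25600 → 20000 → 16000 → 12800 — 1 stop dropped (darker).
Aperture: f/13 → f/11 → f/10 — 2/3 stop wider (brighter).
Net so far: 2/3 stop darker. Shutter speed: 1/5 → 1/4 → 0.3.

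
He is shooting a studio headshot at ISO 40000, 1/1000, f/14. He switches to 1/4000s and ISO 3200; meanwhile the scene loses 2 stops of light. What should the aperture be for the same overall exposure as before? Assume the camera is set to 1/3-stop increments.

f/1.0

Scene light: 2 stops darker.
Shutter speed: 1/1000 → 1/1250 → 1/1600 → 1/2000 → 1/2500 → 1/3200 → 1/4000 — 2 stops shorter (darker).
ISO: 40000 → 32000 → 25600 → 20000 → 16000 → 12800 → 10000 → 8000 → 6400 → 5000 → 4000 → 3200 — 3 2/3 stops lower (darker).
Net so far: 7 2/3 stops darker. Aperture: f/14 → f/13 → f/11 → f/10 → f/9 → f/8 → f/7.1 → f/6.3 → f/5.6 → f/5 → f/4.5 → f/4 → f/3.5 → f/3.2 → f/2.8 → f/2.5 → f/2.2 → f/2 → f/1.8 → f/1.6 → f/1.4 → f/1.2 → f/1.1 → f/1.0.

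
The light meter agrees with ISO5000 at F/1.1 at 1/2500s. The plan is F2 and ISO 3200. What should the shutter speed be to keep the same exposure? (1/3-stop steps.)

Aperture: f/1.1 → f/1.2 → f/1.4 → f/1.6 → f/1.8 → f/2 — 1 2/3 stops smaller aperture (darker).
ISO: 5000 → 4000 → 3200 — 2/3 stop dropped (darker).
Net change so far: 2 1/3 stops darker. Offset with the shutter speed: 1/2500 → 1/2000 → 1/1600 → 1/1250 → 1/1000 → 1/800 → 1/640 → 1/500.

1/500s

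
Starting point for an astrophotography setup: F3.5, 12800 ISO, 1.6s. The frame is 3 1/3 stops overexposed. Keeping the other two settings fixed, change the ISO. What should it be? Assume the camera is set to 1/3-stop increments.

ISO 1250

Overexposed by 3 1/3 stops → need 3 1/3 stops darker.
ISO: 12800 → 10000 → 8000 → 6400 → 5000 → 4000 → 3200 → 2500 → 2000 → 1600 → 1250.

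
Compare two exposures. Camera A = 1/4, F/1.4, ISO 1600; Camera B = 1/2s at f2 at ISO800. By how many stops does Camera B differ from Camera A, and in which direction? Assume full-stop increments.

1 stop darker

Aperture: f/1.4 → f/2 — 1 stop narrower (darker).
Shutter speed: 1/4 → 1/2 — 1 stop longer (brighter).
ISO: 1600 → 800 — 1 stop dropped (darker).
Net: −1 +1 −1 = −1 stop.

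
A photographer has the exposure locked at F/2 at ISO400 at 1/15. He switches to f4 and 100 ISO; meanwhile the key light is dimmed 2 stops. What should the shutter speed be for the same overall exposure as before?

Scene light: 2 stops darker.
Aperture: f/2 → f/2.8 → f/4 — 2 stops smaller aperture (darker).
ISO: 400 → 200 → 100 — 2 stops dropped (darker).
Net so far: 6 stops darker. Shutter speed: 1/15 → 1/8 → 1/4 → 1/2 → 1 → 2 → 4.

4 s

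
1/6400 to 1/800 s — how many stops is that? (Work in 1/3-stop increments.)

3 stops

1/6400 → 1/5000 → 1/4000 → 1/3200 → 1/2500 → 1/2000 → 1/1600 → 1/1250 → 1/1000 → 1/800 — count the steps: 9 third-stops = 3 stops.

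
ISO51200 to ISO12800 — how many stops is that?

51200 → 25600 → 12800 — count the steps: 2 stops.

2 stops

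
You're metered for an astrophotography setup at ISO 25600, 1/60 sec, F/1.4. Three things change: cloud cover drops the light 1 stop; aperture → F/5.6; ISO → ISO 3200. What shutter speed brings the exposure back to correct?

4 s

Scene light: 1 stop darker.
Aperture: f/1.4 → f/2 → f/2.8 → f/4 → f/5.6 — 4 stops smaller aperture (darker).
ISO: 25600 → 12800 → 6400 → 3200 — 3 stops lower (darker).
Net so far: 8 stops darker. Shutter speed: 1/60 → 1/30 → 1/15 → 1/8 → 1/4 → 1/2 → 1 → 2 → 4.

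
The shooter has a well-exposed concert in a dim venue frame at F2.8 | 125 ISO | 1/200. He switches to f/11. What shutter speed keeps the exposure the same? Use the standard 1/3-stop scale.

Aperture: f/2.8 → f/3.2 → f/3.5 → f/4 → f/4.5 → f/5 → f/5.6 → f/6.3 → f/7.1 → f/8 → f/9 → f/10 → f/11 — 4 stops narrower (darker).
Need 4 stops brighter from the shutter speed: 1/200 → 1/160 → 1/125 → 1/100 → 1/80 → 1/60 → 1/50 → 1/40 → 1/30 → 1/25 → 1/20 → 1/15 → 1/13.

1/13s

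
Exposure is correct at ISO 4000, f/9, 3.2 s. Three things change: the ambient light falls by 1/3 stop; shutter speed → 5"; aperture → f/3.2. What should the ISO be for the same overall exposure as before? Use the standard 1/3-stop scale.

ISO 400

Scene light: 1/3 stop darker.
Shutter speed: 3.2 → 4 → 5 — 2/3 stop longer (brighter).
Aperture: f/9 → f/8 → f/7.1 → f/6.3 → f/5.6 → f/5 → f/4.5 → f/4 → f/3.5 → f/3.2 — 3 stops larger aperture (brighter).
Net so far: 3 1/3 stops brighter. ISO: 4000 → 3200 → 2500 → 2000 → 1600 → 1250 → 1000 → 800 → 640 → 500 → 400.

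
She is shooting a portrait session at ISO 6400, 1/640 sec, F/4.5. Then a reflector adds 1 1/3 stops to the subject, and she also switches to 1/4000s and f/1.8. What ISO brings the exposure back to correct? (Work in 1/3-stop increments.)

ISO 2500

Scene light: 1 1/3 stops brighter.
Shutter speed: 1/640 → 1/800 → 1/1000 → 1/1250 → 1/1600 → 1/2000 → 1/2500 → 1/3200 → 1/4000 — 2 2/3 stops shorter (darker).
Aperture: f/4.5 → f/4 → f/3.5 → f/3.2 → f/2.8 → f/2.5 → f/2.2 → f/2 → f/1.8 — 2 2/3 stops opened up (brighter).
Net so far: 1 1/3 stops brighter. ISO: 6400 → 5000 → 4000 → 3200 → 2500.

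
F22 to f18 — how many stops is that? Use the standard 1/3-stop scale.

f/22 → f/20 → f/18 — count the steps: 2 third-stops = 2/3 stop.

2/3 stop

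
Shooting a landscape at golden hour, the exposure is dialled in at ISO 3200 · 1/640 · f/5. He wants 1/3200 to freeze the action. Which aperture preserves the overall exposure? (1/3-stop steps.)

f/2.2

Shutter speed: 1/640 → 1/800 → 1/1000 → 1/1250 → 1/1600 → 1/2000 → 1/2500 → 1/3200 — 2 1/3 stops shorter (darker).
Need 2 1/3 stops brighter from the aperture: f/5 → f/4.5 → f/4 → f/3.5 → f/3.2 → f/2.8 → f/2.5 → f/2.2.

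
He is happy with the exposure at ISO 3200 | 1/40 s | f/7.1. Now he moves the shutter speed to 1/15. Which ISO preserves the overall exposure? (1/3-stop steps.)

ISO 1250

Shutter speed: 1/40 → 1/30 → 1/25 → 1/20 → 1/15 — 1 1/3 stops slower (brighter).
Need 1 1/3 stops darker from the ISO: 3200 → 2500 → 2000 → 1600 → 1250.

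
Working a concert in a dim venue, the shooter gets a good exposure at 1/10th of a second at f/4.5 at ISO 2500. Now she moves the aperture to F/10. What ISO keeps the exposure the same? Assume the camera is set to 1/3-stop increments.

Aperture: f/4.5 → f/5 → f/5.6 → f/6.3 → f/7.1 → f/8 → f/9 → f/10 — 2 1/3 stops stopped down (darker).
Need 2 1/3 stops brighter from the ISO: 2500 → 3200 → 4000 → 5000 → 6400 → 8000 → 10000 → 12800.

ISO 12800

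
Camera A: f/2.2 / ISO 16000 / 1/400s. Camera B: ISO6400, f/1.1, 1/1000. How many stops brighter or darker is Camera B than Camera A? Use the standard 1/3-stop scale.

2/3 stop darker

Aperture: f/2.2 → f/2 → f/1.8 → f/1.6 → f/1.4 → f/1.2 → f/1.1 — 2 stops opened up (brighter).
Shutter speed: 1/400 → 1/500 → 1/640 → 1/800 → 1/1000 — 1 1/3 stops faster (darker).
ISO: 16000 → 12800 → 10000 → 8000 → 6400 — 1 1/3 stops dropped (darker).
Net: +2 −1 1/3 −1 1/3 = −2/3 stops.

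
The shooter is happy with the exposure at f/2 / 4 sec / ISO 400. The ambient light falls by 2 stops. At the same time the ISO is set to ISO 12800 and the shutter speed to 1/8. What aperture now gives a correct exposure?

f/1.0

Scene light: 2 stops darker.
ISO: 400 → 800 → 1600 → 3200 → 6400 → 12800 — 5 stops higher (brighter).
Shutter speed: 4 → 2 → 1 → 1/2 → 1/4 → 1/8 — 5 stops faster (darker).
Net so far: 2 stops darker. Aperture: f/2 → f/1.4 → f/1.0.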